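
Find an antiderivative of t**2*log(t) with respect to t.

Use integration by parts with u = log(t), dv = t**2 dt.
Then du = 1/t dt and v = t**3/3.

t**3*log(t)/3 - t**3/9 + C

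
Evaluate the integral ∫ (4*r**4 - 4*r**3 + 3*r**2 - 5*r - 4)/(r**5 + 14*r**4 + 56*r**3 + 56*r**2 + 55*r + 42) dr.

Factor the denominator: (r + 1)*(r + 6)*(r + 7)*(r**2 + 1).
Partial-fraction decomposition: (67*r - 69)/(1850*(r**2 + 1)) + 1859/(50*(r + 7)) - 6182/(185*(r + 6)) + 1/(5*(r + 1)).
Integrate each term; A/(r−a) gives A·log|r−a|; the (Br+D)/(r²+p²) term gives a log and an atan.

log(r + 1)/5 - 6182*log(r + 6)/185 + 1859*log(r + 7)/50 + 67*log(r**2 + 1)/3700 - 69*atan(r)/1850 + C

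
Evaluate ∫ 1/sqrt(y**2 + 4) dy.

Substitute y = 2·tan(θ), so dy = 2·sec(θ)^2 dθ and the radical becomes sqrt(y**2 + 4) = 2·sec(θ) by the Pythagorean identity.
Integrate the resulting trig expression in θ, then back-substitute tan(θ) = y/2, sec(θ) = sqrt(y**2 + 4)/2 (absorbing any constant into C).

log(y + sqrt(y**2 + 4)) + C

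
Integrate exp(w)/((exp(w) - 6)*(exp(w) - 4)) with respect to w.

Let u = e^w, du = e^w dw.
The integral becomes ∫ du/((u-4)(u-6)); decompose into partial fractions.

log(exp(w) - 6)/2 - log(exp(w) - 4)/2 + C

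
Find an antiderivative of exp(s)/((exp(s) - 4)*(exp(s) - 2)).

log(exp(s) - 4)/2 - log(exp(s) - 2)/2 + C

Let u = e^s, du = e^s ds.
The integral becomes ∫ du/((u-2)(u-4)); decompose into partial fractions.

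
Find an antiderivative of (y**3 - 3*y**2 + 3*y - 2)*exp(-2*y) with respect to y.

(-4*y**3 + 6*y**2 - 6*y + 5)*exp(-2*y)/8 + C

Use integration by parts with u = y**3 - 3*y**2 + 3*y - 2, dv = exp(-2*y) dy, so v = -exp(-2*y)/2.
Apply parts 3 times (tabular method): alternate signs, differentiate u down to 0, integrate dv up.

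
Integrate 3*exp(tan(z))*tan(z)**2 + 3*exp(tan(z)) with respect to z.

Let u = tan(z), so du = (tan(z)**2 + 1) dz.
Rewriting, the integral becomes 3·∫ e^u du = 3·e^u.
Substituting back, u = tan(z).

3*exp(tan(z)) + C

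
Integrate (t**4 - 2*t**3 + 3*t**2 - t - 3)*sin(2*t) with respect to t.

-t**4*cos(2*t)/2 + t**3*sin(2*t) + t**3*cos(2*t) - 3*t**2*sin(2*t)/2 - t*cos(2*t) + sin(2*t)/2 + 3*cos(2*t)/2 + C

Use integration by parts with u = t**4 - 2*t**3 + 3*t**2 - t - 3, dv = sin(2*t) dt, so v = -cos(2*t)/2.
Apply parts 4 times (tabular method): alternate signs, differentiate u down to 0, integrate dv up.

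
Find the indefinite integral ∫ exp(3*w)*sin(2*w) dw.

Let I denote the integral. Integrate by parts with u = sin(2*w), dv = exp(3*w) dw, so v = exp(3*w)/3: I = exp(3*w)*sin(2*w)/3 − (2/3)·∫ exp(3*w)*cos(2*w) dw.
Apply parts again with u = cos(2*w), dv = exp(3*w) dw: ∫ exp(3*w)*cos(2*w) dw = exp(3*w)*cos(2*w)/3 + (2/3)·I. Substituting back brings back I: I = exp(3*w)*sin(2*w)/3 - 2*exp(3*w)*cos(2*w)/9 − (4/9)·I.
Solving for I: (1 + 4/9)·I equals the remaining terms, so I = (9/13)·(exp(3*w)*sin(2*w)/3 - 2*exp(3*w)*cos(2*w)/9).

3*exp(3*w)*sin(2*w)/13 - 2*exp(3*w)*cos(2*w)/13 + C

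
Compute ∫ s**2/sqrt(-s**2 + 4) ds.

-s*sqrt(-s**2 + 4)/2 + 2*asin(s/2) + C

Substitute s = 2·sin(θ), so ds = 2·cos(θ) dθ and the radical becomes sqrt(-s**2 + 4) = 2·cos(θ) by the Pythagorean identity.
Integrate the resulting trig expression in θ, then back-substitute θ = asin(s/2), sin(θ) = s/2, cos(θ) = sqrt(-s**2 + 4)/2 (absorbing any constant into C).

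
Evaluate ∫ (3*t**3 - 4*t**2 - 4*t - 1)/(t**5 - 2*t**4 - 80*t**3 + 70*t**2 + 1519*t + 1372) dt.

23097*log(t - 7)/189728 - log(t + 1)/288 + 241*log(t + 4)/1089 - 599*log(t + 7)/1764 - 201/(308*t - 2156) + C

Factor the denominator: (t - 7)**2*(t + 1)*(t + 4)*(t + 7).
Partial-fraction decomposition: -599/(1764*(t + 7)) + 241/(1089*(t + 4)) - 1/(288*(t + 1)) + 23097/(189728*(t - 7)) + 201/(308*(t - 7)**2).
Integrate each term; A/(t−a) gives A·log|t−a|; A/(t−a)² gives −A/(t−a).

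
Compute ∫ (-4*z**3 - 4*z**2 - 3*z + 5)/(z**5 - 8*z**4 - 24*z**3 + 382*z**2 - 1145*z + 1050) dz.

Factor the denominator: (z - 5)**2*(z - 3)*(z - 2)*(z + 7).
Partial-fraction decomposition: 601/(6480*(z + 7)) + 49/(81*(z - 2)) - 37/(10*(z - 3)) + 1297/(432*(z - 5)) - 305/(36*(z - 5)**2).
Integrate each term; A/(z−a) gives A·log|z−a|; A/(z−a)² gives −A/(z−a).

1297*log(z - 5)/432 - 37*log(z - 3)/10 + 49*log(z - 2)/81 + 601*log(z + 7)/6480 + 305/(36*z - 180) + C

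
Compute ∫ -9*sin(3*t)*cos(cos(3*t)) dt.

Let u = cos(3*t), so du = (-3*sin(3*t)) dt.
Rewriting, the integral becomes 3·∫ cos(u) du = 3·sin(u).
Substituting back, u = cos(3*t).

3*sin(cos(3*t)) + C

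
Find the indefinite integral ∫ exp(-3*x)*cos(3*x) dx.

Let I denote the integral. Integrate by parts with u = cos(3*x), dv = exp(-3*x) dx, so v = -exp(-3*x)/3: I = -exp(-3*x)*cos(3*x)/3 − ∫ exp(-3*x)*sin(3*x) dx.
Apply parts again with u = sin(3*x), dv = exp(-3*x) dx: ∫ exp(-3*x)*sin(3*x) dx = -exp(-3*x)*sin(3*x)/3 + I. Substituting back brings back I: I = exp(-3*x)*sin(3*x)/3 - exp(-3*x)*cos(3*x)/3 − I.
Solving for I: (1 + 1)·I equals the remaining terms, so I = (1/2)·(exp(-3*x)*sin(3*x)/3 - exp(-3*x)*cos(3*x)/3).

exp(-3*x)*sin(3*x)/6 - exp(-3*x)*cos(3*x)/6 + C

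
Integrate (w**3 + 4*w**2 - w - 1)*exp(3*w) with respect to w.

Use integration by parts with u = w**3 + 4*w**2 - w - 1, dv = exp(3*w) dw, so v = exp(3*w)/3.
Apply parts 3 times (tabular method): alternate signs, differentiate u down to 0, integrate dv up.

(w**3 + 3*w**2 - 3*w)*exp(3*w)/3 + C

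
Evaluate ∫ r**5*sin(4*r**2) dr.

Let u = r², du = 2r dr; rewrite as (1/2)∫ u^2·sin(4u) du.
Now integrate by parts 2 times.

-r**4*cos(4*r**2)/8 + r**2*sin(4*r**2)/16 + cos(4*r**2)/64 + C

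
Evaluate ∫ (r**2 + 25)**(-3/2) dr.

Substitute r = 5·tan(θ), so dr = 5·sec(θ)^2 dθ and the radical becomes sqrt(r**2 + 25) = 5·sec(θ) by the Pythagorean identity.
Integrate the resulting trig expression in θ, then back-substitute tan(θ) = r/5, sec(θ) = sqrt(r**2 + 25)/5 (absorbing any constant into C).

r/(25*sqrt(r**2 + 25)) + C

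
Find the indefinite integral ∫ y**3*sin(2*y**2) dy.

-y**2*cos(2*y**2)/4 + sin(2*y**2)/8 + C

Let u = y², du = 2y dy; rewrite as (1/2)∫ u^1·sin(2u) du.
Now integrate by parts 1 time.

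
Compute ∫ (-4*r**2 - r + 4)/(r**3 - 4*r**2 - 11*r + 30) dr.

-101*log(r - 5)/24 + 14*log(r - 2)/15 - 29*log(r + 3)/40 + C

Factor the denominator: (r - 5)*(r - 2)*(r + 3).
Partial-fraction decomposition: -29/(40*(r + 3)) + 14/(15*(r - 2)) - 101/(24*(r - 5)).
Integrate each term: A/(r−a) contributes A·log|r−a|.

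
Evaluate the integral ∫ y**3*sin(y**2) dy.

Let u = y², du = 2y dy; rewrite as (1/2)∫ u^1·sin(1u) du.
Now integrate by parts 1 time.

-y**2*cos(y**2)/2 + sin(y**2)/2 + C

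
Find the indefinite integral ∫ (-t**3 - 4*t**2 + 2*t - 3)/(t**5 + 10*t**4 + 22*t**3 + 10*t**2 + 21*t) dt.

-log(t)/7 + 3*log(t + 3)/20 + 13*log(t + 7)/140 - log(t**2 + 1)/20 + atan(t)/10 + C

Factor the denominator: t*(t + 3)*(t + 7)*(t**2 + 1).
Partial-fraction decomposition: -(t - 1)/(10*(t**2 + 1)) + 13/(140*(t + 7)) + 3/(20*(t + 3)) - 1/(7*t).
Integrate each term; A/(t−a) gives A·log|t−a|; the (Bt+D)/(t²+p²) term gives a log and an atan.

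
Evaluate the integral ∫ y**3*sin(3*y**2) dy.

-y**2*cos(3*y**2)/6 + sin(3*y**2)/18 + C

Let u = y², du = 2y dy; rewrite as (1/2)∫ u^1·sin(3u) du.
Now integrate by parts 1 time.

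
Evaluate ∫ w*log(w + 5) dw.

Use integration by parts with u = log(w + 5), dv = w dw.
Then du = 1/(w + 5) dw and v = w**2/2.

w**2*log(w + 5)/2 - w**2/4 + 5*w/2 - 25*log(w + 5)/2 + C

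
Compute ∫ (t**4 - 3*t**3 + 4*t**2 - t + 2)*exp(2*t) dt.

(4*t**4 - 20*t**3 + 46*t**2 - 50*t + 33)*exp(2*t)/8 + C

Use integration by parts with u = t**4 - 3*t**3 + 4*t**2 - t + 2, dv = exp(2*t) dt, so v = exp(2*t)/2.
Apply parts 4 times (tabular method): alternate signs, differentiate u down to 0, integrate dv up.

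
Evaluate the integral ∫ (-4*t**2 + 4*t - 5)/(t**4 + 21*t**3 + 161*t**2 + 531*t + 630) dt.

-53*log(t + 3)/24 + 125*log(t + 5)/4 - 173*log(t + 6)/3 + 229*log(t + 7)/8 + C

Factor the denominator: (t + 3)*(t + 5)*(t + 6)*(t + 7).
Partial-fraction decomposition: 229/(8*(t + 7)) - 173/(3*(t + 6)) + 125/(4*(t + 5)) - 53/(24*(t + 3)).
Integrate each term: A/(t−a) contributes A·log|t−a|.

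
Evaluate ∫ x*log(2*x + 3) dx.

x**2*log(2*x + 3)/2 - x**2/4 + 3*x/4 - 9*log(2*x + 3)/8 + C

Use integration by parts with u = log(2*x + 3), dv = x dx.
Then du = 2/(2*x + 3) dx and v = x**2/2.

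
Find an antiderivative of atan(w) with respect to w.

Use integration by parts with u = arctan(w), dv = dw.
Then du = 1/(w**2 + 1) dw.

w*atan(w) - log(w**2 + 1)/2 + C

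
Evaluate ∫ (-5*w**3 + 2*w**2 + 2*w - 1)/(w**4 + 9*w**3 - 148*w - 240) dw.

-281*log(w - 4)/540 - 43*log(w + 2)/72 + 664*log(w + 5)/27 - 1139*log(w + 6)/40 + C

Factor the denominator: (w - 4)*(w + 2)*(w + 5)*(w + 6).
Partial-fraction decomposition: -1139/(40*(w + 6)) + 664/(27*(w + 5)) - 43/(72*(w + 2)) - 281/(540*(w - 4)).
Integrate each term: A/(w−a) contributes A·log|w−a|.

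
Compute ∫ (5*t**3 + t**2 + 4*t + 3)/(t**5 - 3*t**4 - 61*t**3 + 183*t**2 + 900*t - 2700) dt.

127*log(t - 6)/44 - 673*log(t - 5)/220 + 53*log(t - 3)/144 + 617*log(t + 5)/880 - 355*log(t + 6)/396 + C

Factor the denominator: (t - 6)*(t - 5)*(t - 3)*(t + 5)*(t + 6).
Partial-fraction decomposition: -355/(396*(t + 6)) + 617/(880*(t + 5)) + 53/(144*(t - 3)) - 673/(220*(t - 5)) + 127/(44*(t - 6)).
Integrate each term: A/(t−a) contributes A·log|t−a|.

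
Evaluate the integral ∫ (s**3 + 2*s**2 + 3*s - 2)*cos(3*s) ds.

Use integration by parts with u = s**3 + 2*s**2 + 3*s - 2, dv = cos(3*s) ds, so v = sin(3*s)/3.
Apply parts 3 times (tabular method): alternate signs, differentiate u down to 0, integrate dv up.

s**3*sin(3*s)/3 + 2*s**2*sin(3*s)/3 + s**2*cos(3*s)/3 + 7*s*sin(3*s)/9 + 4*s*cos(3*s)/9 - 22*sin(3*s)/27 + 7*cos(3*s)/27 + C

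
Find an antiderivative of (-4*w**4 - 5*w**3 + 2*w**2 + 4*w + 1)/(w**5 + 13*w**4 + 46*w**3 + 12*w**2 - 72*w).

Factor the denominator: w*(w - 1)*(w + 2)*(w + 6)**2.
Partial-fraction decomposition: -52679/(14112*(w + 6)) + 4055/(168*(w + 6)**2) - 23/(96*(w + 2)) - 2/(147*(w - 1)) - 1/(72*w).
Integrate each term; A/(w−a) gives A·log|w−a|; A/(w−a)² gives −A/(w−a).

-log(w)/72 - 2*log(w - 1)/147 - 23*log(w + 2)/96 - 52679*log(w + 6)/14112 - 4055/(168*w + 1008) + C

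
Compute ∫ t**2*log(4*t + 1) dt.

Use integration by parts with u = log(4*t + 1), dv = t**2 dt.
Then du = 4/(4*t + 1) dt and v = t**3/3.

t**3*log(4*t + 1)/3 - t**3/9 + t**2/24 - t/48 + log(4*t + 1)/192 + C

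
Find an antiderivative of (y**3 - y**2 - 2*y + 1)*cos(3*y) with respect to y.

Use integration by parts with u = y**3 - y**2 - 2*y + 1, dv = cos(3*y) dy, so v = sin(3*y)/3.
Apply parts 3 times (tabular method): alternate signs, differentiate u down to 0, integrate dv up.

y**3*sin(3*y)/3 - y**2*sin(3*y)/3 + y**2*cos(3*y)/3 - 8*y*sin(3*y)/9 - 2*y*cos(3*y)/9 + 11*sin(3*y)/27 - 8*cos(3*y)/27 + C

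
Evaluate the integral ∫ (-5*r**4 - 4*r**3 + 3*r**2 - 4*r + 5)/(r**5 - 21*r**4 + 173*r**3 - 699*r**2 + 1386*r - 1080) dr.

Factor the denominator: (r - 6)*(r - 5)*(r - 4)*(r - 3)**2.
Partial-fraction decomposition: 9227/(36*(r - 3)) + 493/(6*(r - 3)**2) - 1499/(2*(r - 4)) + 3565/(4*(r - 5)) - 7255/(18*(r - 6)).
Integrate each term; A/(r−a) gives A·log|r−a|; A/(r−a)² gives −A/(r−a).

-7255*log(r - 6)/18 + 3565*log(r - 5)/4 - 1499*log(r - 4)/2 + 9227*log(r - 3)/36 - 493/(6*r - 18) + C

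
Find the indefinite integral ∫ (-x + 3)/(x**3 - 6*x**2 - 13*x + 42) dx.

Factor the denominator: (x - 7)*(x - 2)*(x + 3).
Partial-fraction decomposition: 3/(25*(x + 3)) - 1/(25*(x - 2)) - 2/(25*(x - 7)).
Integrate each term: A/(x−a) contributes A·log|x−a|.

-2*log(x - 7)/25 - log(x - 2)/25 + 3*log(x + 3)/25 + C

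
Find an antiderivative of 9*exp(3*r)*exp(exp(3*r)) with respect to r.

3*exp(exp(3*r)) + C

Let u = exp(3*r), so du = (3*exp(3*r)) dr.
Rewriting, the integral becomes 3·∫ e^u du = 3·e^u.
Substituting back, u = exp(3*r).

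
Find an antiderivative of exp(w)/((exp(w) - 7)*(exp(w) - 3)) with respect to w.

Let u = e^w, du = e^w dw.
The integral becomes ∫ du/((u-3)(u-7)); decompose into partial fractions.

log(exp(w) - 7)/4 - log(exp(w) - 3)/4 + C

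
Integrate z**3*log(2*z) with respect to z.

Use integration by parts with u = log(2*z), dv = z**3 dz.
Then du = 1/z dz and v = z**4/4.

z**4*(log(z) + log(2))/4 - z**4/16 + C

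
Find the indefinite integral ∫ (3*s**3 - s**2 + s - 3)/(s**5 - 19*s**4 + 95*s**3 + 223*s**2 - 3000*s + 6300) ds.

Factor the denominator: (s - 7)*(s - 6)**2*(s - 5)*(s + 5).
Partial-fraction decomposition: -17/(605*(s + 5)) - 88/(5*(s - 5)) - 2828/(121*(s - 6)) - 615/(11*(s - 6)**2) + 41/(s - 7).
Integrate each term; A/(s−a) gives A·log|s−a|; A/(s−a)² gives −A/(s−a).

41*log(s - 7) - 2828*log(s - 6)/121 - 88*log(s - 5)/5 - 17*log(s + 5)/605 + 615/(11*s - 66) + C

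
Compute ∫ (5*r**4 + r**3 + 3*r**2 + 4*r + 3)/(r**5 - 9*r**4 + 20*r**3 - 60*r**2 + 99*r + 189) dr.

Factor the denominator: (r - 7)*(r - 3)*(r + 1)*(r**2 + 9).
Partial-fraction decomposition: -(106*r - 3231)/(870*(r**2 + 9)) + 3/(160*(r + 1)) - 79/(48*(r - 3)) + 6263/(928*(r - 7)).
Integrate each term; A/(r−a) gives A·log|r−a|; the (Br+D)/(r²+p²) term gives a log and an atan.

6263*log(r - 7)/928 - 79*log(r - 3)/48 + 3*log(r + 1)/160 - 53*log(r**2 + 9)/870 + 359*atan(r/3)/290 + C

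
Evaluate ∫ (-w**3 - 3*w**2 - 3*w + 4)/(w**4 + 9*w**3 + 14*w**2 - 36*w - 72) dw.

Factor the denominator: (w - 2)*(w + 2)*(w + 3)*(w + 6).
Partial-fraction decomposition: -65/(48*(w + 6)) + 13/(15*(w + 3)) - 3/(8*(w + 2)) - 11/(80*(w - 2)).
Integrate each term: A/(w−a) contributes A·log|w−a|.

-11*log(w - 2)/80 - 3*log(w + 2)/8 + 13*log(w + 3)/15 - 65*log(w + 6)/48 + C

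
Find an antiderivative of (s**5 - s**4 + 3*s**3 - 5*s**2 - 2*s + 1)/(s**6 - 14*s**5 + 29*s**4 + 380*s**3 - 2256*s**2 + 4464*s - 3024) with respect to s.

Factor the denominator: (s - 7)*(s - 6)*(s - 3)*(s - 2)**2*(s + 6).
Partial-fraction decomposition: 9887/(89856*(s + 6)) - 3381/(6400*(s - 2)) - 17/(160*(s - 2)**2) + 193/(108*(s - 3)) - 6937/(576*(s - 6)) + 15177/(1300*(s - 7)).
Integrate each term; A/(s−a) gives A·log|s−a|; A/(s−a)² gives −A/(s−a).

15177*log(s - 7)/1300 - 6937*log(s - 6)/576 + 193*log(s - 3)/108 - 3381*log(s - 2)/6400 + 9887*log(s + 6)/89856 + 17/(160*s - 320) + C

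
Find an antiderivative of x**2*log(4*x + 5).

Use integration by parts with u = log(4*x + 5), dv = x**2 dx.
Then du = 4/(4*x + 5) dx and v = x**3/3.

x**3*log(4*x + 5)/3 - x**3/9 + 5*x**2/24 - 25*x/48 + 125*log(4*x + 5)/192 + C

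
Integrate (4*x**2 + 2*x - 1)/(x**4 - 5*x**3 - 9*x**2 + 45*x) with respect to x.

Factor the denominator: x*(x - 5)*(x - 3)*(x + 3).
Partial-fraction decomposition: -29/(144*(x + 3)) - 41/(36*(x - 3)) + 109/(80*(x - 5)) - 1/(45*x).
Integrate each term: A/(x−a) contributes A·log|x−a|.

-log(x)/45 + 109*log(x - 5)/80 - 41*log(x - 3)/36 - 29*log(x + 3)/144 + C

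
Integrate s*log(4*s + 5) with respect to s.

s**2*log(4*s + 5)/2 - s**2/4 + 5*s/8 - 25*log(4*s + 5)/32 + C

Use integration by parts with u = log(4*s + 5), dv = s ds.
Then du = 4/(4*s + 5) ds and v = s**2/2.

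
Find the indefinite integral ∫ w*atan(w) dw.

Use integration by parts with u = arctan(w), dv = w dw.
Then du = 1/(w**2 + 1) dw.

w**2*atan(w)/2 - w/2 + atan(w)/2 + C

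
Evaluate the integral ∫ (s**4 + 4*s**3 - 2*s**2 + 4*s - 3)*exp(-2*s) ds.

(-2*s**4 - 12*s**3 - 14*s**2 - 22*s - 5)*exp(-2*s)/4 + C

Use integration by parts with u = s**4 + 4*s**3 - 2*s**2 + 4*s - 3, dv = exp(-2*s) ds, so v = -exp(-2*s)/2.
Apply parts 4 times (tabular method): alternate signs, differentiate u down to 0, integrate dv up.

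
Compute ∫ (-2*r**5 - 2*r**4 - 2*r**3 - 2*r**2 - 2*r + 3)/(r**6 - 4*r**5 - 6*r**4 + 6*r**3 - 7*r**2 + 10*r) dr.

Factor the denominator: r*(r - 5)*(r - 1)*(r + 2)*(r**2 + 1).
Partial-fraction decomposition: -(29*r + 2)/(130*(r**2 + 1)) - 47/(210*(r + 2)) + 7/(24*(r - 1)) - 7807/(3640*(r - 5)) + 3/(10*r).
Integrate each term; A/(r−a) gives A·log|r−a|; the (Br+D)/(r²+p²) term gives a log and an atan.

3*log(r)/10 - 7807*log(r - 5)/3640 + 7*log(r - 1)/24 - 47*log(r + 2)/210 - 29*log(r**2 + 1)/260 - atan(r)/65 + C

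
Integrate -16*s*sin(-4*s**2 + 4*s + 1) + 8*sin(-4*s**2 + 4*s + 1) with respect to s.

-2*cos(-4*s**2 + 4*s + 1) + C

Let u = 4*s**2 - 4*s - 1, so du = (8*s - 4) ds.
Rewriting, the integral becomes 2·∫ sin(u) du = 2·-cos(u).
Substituting back, u = 4*s**2 - 4*s - 1.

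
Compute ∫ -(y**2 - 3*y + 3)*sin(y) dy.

Use integration by parts with u = y**2 - 3*y + 3, dv = -sin(y) dy, so v = cos(y).
Apply parts 2 times (tabular method): alternate signs, differentiate u down to 0, integrate dv up.

y**2*cos(y) - 2*y*sin(y) - 3*y*cos(y) + 3*sin(y) + cos(y) + C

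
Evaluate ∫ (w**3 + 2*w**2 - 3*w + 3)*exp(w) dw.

Use integration by parts with u = w**3 + 2*w**2 - 3*w + 3, dv = exp(w) dw, so v = exp(w).
Apply parts 3 times (tabular method): alternate signs, differentiate u down to 0, integrate dv up.

(w**3 - w**2 - w + 4)*exp(w) + C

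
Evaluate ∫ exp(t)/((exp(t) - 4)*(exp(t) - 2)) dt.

log(exp(t) - 4)/2 - log(exp(t) - 2)/2 + C

Let u = e^t, du = e^t dt.
The integral becomes ∫ du/((u-4)(u-2)); decompose into partial fractions.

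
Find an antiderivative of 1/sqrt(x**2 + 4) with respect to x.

log(x + sqrt(x**2 + 4)) + C

Substitute x = 2·tan(θ), so dx = 2·sec(θ)^2 dθ and the radical becomes sqrt(x**2 + 4) = 2·sec(θ) by the Pythagorean identity.
Integrate the resulting trig expression in θ, then back-substitute tan(θ) = x/2, sec(θ) = sqrt(x**2 + 4)/2 (absorbing any constant into C).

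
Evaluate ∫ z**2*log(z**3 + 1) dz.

z**3*log(z**3 + 1)/3 - z**3/3 + log(z**3 + 1)/3 + C

Let u = z**3 + 1, so du = (3*z**2) dz.
The integral becomes (1/3)·∫ log(u) du; integrate by parts with u′=log(u), dv′=du.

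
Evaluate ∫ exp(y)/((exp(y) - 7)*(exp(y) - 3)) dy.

log(exp(y) - 7)/4 - log(exp(y) - 3)/4 + C

Let u = e^y, du = e^y dy.
The integral becomes ∫ du/((u-3)(u-7)); decompose into partial fractions.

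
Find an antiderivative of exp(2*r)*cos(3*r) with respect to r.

Let I denote the integral. Integrate by parts with u = cos(3*r), dv = exp(2*r) dr, so v = exp(2*r)/2: I = exp(2*r)*cos(3*r)/2 + (3/2)·∫ exp(2*r)*sin(3*r) dr.
Apply parts again with u = sin(3*r), dv = exp(2*r) dr: ∫ exp(2*r)*sin(3*r) dr = exp(2*r)*sin(3*r)/2 − (3/2)·I. Substituting back brings back I: I = 3*exp(2*r)*sin(3*r)/4 + exp(2*r)*cos(3*r)/2 − (9/4)·I.
Solving for I: (1 + 9/4)·I equals the remaining terms, so I = (4/13)·(3*exp(2*r)*sin(3*r)/4 + exp(2*r)*cos(3*r)/2).

3*exp(2*r)*sin(3*r)/13 + 2*exp(2*r)*cos(3*r)/13 + C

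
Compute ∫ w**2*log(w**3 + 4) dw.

Let u = w**3 + 4, so du = (3*w**2) dw.
The integral becomes (1/3)·∫ log(u) du; integrate by parts with u′=log(u), dv′=du.

w**3*log(w**3 + 4)/3 - w**3/3 + 4*log(w**3 + 4)/3 + C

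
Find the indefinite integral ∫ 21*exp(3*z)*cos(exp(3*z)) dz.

Let u = exp(3*z), so du = (3*exp(3*z)) dz.
Rewriting, the integral becomes 7·∫ cos(u) du = 7·sin(u).
Substituting back, u = exp(3*z).

7*sin(exp(3*z)) + C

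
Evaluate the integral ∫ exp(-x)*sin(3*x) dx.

-exp(-x)*sin(3*x)/10 - 3*exp(-x)*cos(3*x)/10 + C

Let I denote the integral. Integrate by parts with u = sin(3*x), dv = exp(-x) dx, so v = -exp(-x): I = -exp(-x)*sin(3*x) + 3·∫ exp(-x)*cos(3*x) dx.
Apply parts again with u = cos(3*x), dv = exp(-x) dx: ∫ exp(-x)*cos(3*x) dx = -exp(-x)*cos(3*x) − 3·I. Substituting back brings back I: I = -exp(-x)*sin(3*x) - 3*exp(-x)*cos(3*x) − 9·I.
Solving for I: (1 + 9)·I equals the remaining terms, so I = (1/10)·(-exp(-x)*sin(3*x) - 3*exp(-x)*cos(3*x)).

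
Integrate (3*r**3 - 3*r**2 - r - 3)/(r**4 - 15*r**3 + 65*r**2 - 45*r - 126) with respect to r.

109*log(r - 7)/4 - 177*log(r - 6)/7 + log(r - 3) + log(r + 1)/28 + C

Factor the denominator: (r - 7)*(r - 6)*(r - 3)*(r + 1).
Partial-fraction decomposition: 1/(28*(r + 1)) + 1/(r - 3) - 177/(7*(r - 6)) + 109/(4*(r - 7)).
Integrate each term: A/(r−a) contributes A·log|r−a|.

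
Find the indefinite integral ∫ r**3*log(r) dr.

Use integration by parts with u = log(r), dv = r**3 dr.
Then du = 1/r dr and v = r**4/4.

r**4*log(r)/4 - r**4/16 + C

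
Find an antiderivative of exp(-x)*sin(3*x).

-exp(-x)*sin(3*x)/10 - 3*exp(-x)*cos(3*x)/10 + C

Let I denote the integral. Integrate by parts with u = sin(3*x), dv = exp(-x) dx, so v = -exp(-x): I = -exp(-x)*sin(3*x) + 3·∫ exp(-x)*cos(3*x) dx.
Apply parts again with u = cos(3*x), dv = exp(-x) dx: ∫ exp(-x)*cos(3*x) dx = -exp(-x)*cos(3*x) − 3·I. Substituting back brings back I: I = -exp(-x)*sin(3*x) - 3*exp(-x)*cos(3*x) − 9·I.
Solving for I: (1 + 9)·I equals the remaining terms, so I = (1/10)·(-exp(-x)*sin(3*x) - 3*exp(-x)*cos(3*x)).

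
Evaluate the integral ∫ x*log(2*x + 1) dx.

Use integration by parts with u = log(2*x + 1), dv = x dx.
Then du = 2/(2*x + 1) dx and v = x**2/2.

x**2*log(2*x + 1)/2 - x**2/4 + x/4 - log(2*x + 1)/8 + C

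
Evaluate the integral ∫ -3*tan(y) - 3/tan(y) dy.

-3*log(tan(y)) + C

Let u = tan(y), so du = (tan(y)**2 + 1) dy.
Rewriting, the integral becomes -3·∫ 1/u du = -3·log(u).
Substituting back, u = tan(y).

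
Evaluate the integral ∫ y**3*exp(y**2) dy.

Let u = y², du = 2y dy; rewrite as (1/2)∫ u^1·exp(1u) du.
Now integrate by parts 1 time.

(y**2 - 1)*exp(y**2)/2 + C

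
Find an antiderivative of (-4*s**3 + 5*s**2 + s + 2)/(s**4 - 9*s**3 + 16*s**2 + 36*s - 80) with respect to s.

-368*log(s - 5)/21 + 85*log(s - 4)/6 - log(s - 2)/3 - 13*log(s + 2)/42 + C

Factor the denominator: (s - 5)*(s - 4)*(s - 2)*(s + 2).
Partial-fraction decomposition: -13/(42*(s + 2)) - 1/(3*(s - 2)) + 85/(6*(s - 4)) - 368/(21*(s - 5)).
Integrate each term: A/(s−a) contributes A·log|s−a|.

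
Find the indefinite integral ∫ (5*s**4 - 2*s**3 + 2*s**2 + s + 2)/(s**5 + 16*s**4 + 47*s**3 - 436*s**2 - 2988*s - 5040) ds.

766*log(s - 6)/2145 - 719*log(s + 4)/30 + 1711*log(s + 5)/11 - 1745*log(s + 6)/6 + 6392*log(s + 7)/39 + C

Factor the denominator: (s - 6)*(s + 4)*(s + 5)*(s + 6)*(s + 7).
Partial-fraction decomposition: 6392/(39*(s + 7)) - 1745/(6*(s + 6)) + 1711/(11*(s + 5)) - 719/(30*(s + 4)) + 766/(2145*(s - 6)).
Integrate each term: A/(s−a) contributes A·log|s−a|.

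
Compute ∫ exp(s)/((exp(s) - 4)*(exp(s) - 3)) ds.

log(exp(s) - 4) - log(exp(s) - 3) + C

Let u = e^s, du = e^s ds.
The integral becomes ∫ du/((u-4)(u-3)); decompose into partial fractions.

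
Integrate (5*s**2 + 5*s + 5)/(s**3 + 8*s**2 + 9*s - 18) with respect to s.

Factor the denominator: (s - 1)*(s + 3)*(s + 6).
Partial-fraction decomposition: 155/(21*(s + 6)) - 35/(12*(s + 3)) + 15/(28*(s - 1)).
Integrate each term: A/(s−a) contributes A·log|s−a|.

15*log(s - 1)/28 - 35*log(s + 3)/12 + 155*log(s + 6)/21 + C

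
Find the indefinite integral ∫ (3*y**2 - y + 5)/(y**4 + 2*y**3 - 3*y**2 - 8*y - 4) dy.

Factor the denominator: (y - 2)*(y + 1)**2*(y + 2).
Partial-fraction decomposition: -19/(4*(y + 2)) + 13/(3*(y + 1)) - 3/(y + 1)**2 + 5/(12*(y - 2)).
Integrate each term; A/(y−a) gives A·log|y−a|; A/(y−a)² gives −A/(y−a).

5*log(y - 2)/12 + 13*log(y + 1)/3 - 19*log(y + 2)/4 + 3/(y + 1) + C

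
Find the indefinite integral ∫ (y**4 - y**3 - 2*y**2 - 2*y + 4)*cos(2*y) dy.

Use integration by parts with u = y**4 - y**3 - 2*y**2 - 2*y + 4, dv = cos(2*y) dy, so v = sin(2*y)/2.
Apply parts 4 times (tabular method): alternate signs, differentiate u down to 0, integrate dv up.

y**4*sin(2*y)/2 - y**3*sin(2*y)/2 + y**3*cos(2*y) - 5*y**2*sin(2*y)/2 - 3*y**2*cos(2*y)/4 - y*sin(2*y)/4 - 5*y*cos(2*y)/2 + 13*sin(2*y)/4 - cos(2*y)/8 + C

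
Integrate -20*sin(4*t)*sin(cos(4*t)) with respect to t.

Let u = cos(4*t), so du = (-4*sin(4*t)) dt.
Rewriting, the integral becomes 5·∫ sin(u) du = 5·-cos(u).
Substituting back, u = cos(4*t).

-5*cos(cos(4*t)) + C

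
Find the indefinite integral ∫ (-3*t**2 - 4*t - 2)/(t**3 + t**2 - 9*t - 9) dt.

Factor the denominator: (t - 3)*(t + 1)*(t + 3).
Partial-fraction decomposition: -17/(12*(t + 3)) + 1/(8*(t + 1)) - 41/(24*(t - 3)).
Integrate each term: A/(t−a) contributes A·log|t−a|.

-41*log(t - 3)/24 + log(t + 1)/8 - 17*log(t + 3)/12 + C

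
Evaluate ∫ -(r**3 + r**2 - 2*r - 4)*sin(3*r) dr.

Use integration by parts with u = r**3 + r**2 - 2*r - 4, dv = -sin(3*r) dr, so v = cos(3*r)/3.
Apply parts 3 times (tabular method): alternate signs, differentiate u down to 0, integrate dv up.

r**3*cos(3*r)/3 - r**2*sin(3*r)/3 + r**2*cos(3*r)/3 - 2*r*sin(3*r)/9 - 8*r*cos(3*r)/9 + 8*sin(3*r)/27 - 38*cos(3*r)/27 + C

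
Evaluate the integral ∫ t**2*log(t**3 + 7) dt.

Let u = t**3 + 7, so du = (3*t**2) dt.
The integral becomes (1/3)·∫ log(u) du; integrate by parts with u′=log(u), dv′=du.

t**3*log(t**3 + 7)/3 - t**3/3 + 7*log(t**3 + 7)/3 + C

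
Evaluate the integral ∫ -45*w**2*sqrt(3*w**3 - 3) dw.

-10*(3*w**3 - 3)**(3/2)/3 + C

Let u = 3*w**3 - 3, so du = (9*w**2) dw.
Rewriting, the integral becomes -5·∫ √u du = -5·(2/3)u^(3/2).
Substituting back, u = 3*w**3 - 3.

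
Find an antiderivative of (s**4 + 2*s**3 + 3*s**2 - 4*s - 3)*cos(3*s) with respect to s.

s**4*sin(3*s)/3 + 2*s**3*sin(3*s)/3 + 4*s**3*cos(3*s)/9 + 5*s**2*sin(3*s)/9 + 2*s**2*cos(3*s)/3 - 16*s*sin(3*s)/9 + 10*s*cos(3*s)/27 - 91*sin(3*s)/81 - 16*cos(3*s)/27 + C

Use integration by parts with u = s**4 + 2*s**3 + 3*s**2 - 4*s - 3, dv = cos(3*s) ds, so v = sin(3*s)/3.
Apply parts 4 times (tabular method): alternate signs, differentiate u down to 0, integrate dv up.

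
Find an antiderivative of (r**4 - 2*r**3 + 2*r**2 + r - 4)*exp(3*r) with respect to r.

(27*r**4 - 90*r**3 + 144*r**2 - 69*r - 85)*exp(3*r)/81 + C

Use integration by parts with u = r**4 - 2*r**3 + 2*r**2 + r - 4, dv = exp(3*r) dr, so v = exp(3*r)/3.
Apply parts 4 times (tabular method): alternate signs, differentiate u down to 0, integrate dv up.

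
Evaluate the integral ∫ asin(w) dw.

w*asin(w) + sqrt(-w**2 + 1) + C

Use integration by parts with u = arcsin(w), dv = dw.
Then du = 1/sqrt(-w**2 + 1) dw.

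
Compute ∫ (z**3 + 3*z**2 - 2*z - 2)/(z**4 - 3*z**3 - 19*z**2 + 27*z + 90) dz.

Factor the denominator: (z - 5)*(z - 3)*(z + 2)*(z + 3).
Partial-fraction decomposition: -1/(12*(z + 3)) + 6/(35*(z + 2)) - 23/(30*(z - 3)) + 47/(28*(z - 5)).
Integrate each term: A/(z−a) contributes A·log|z−a|.

47*log(z - 5)/28 - 23*log(z - 3)/30 + 6*log(z + 2)/35 - log(z + 3)/12 + C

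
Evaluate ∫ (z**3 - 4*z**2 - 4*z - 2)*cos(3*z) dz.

z**3*sin(3*z)/3 - 4*z**2*sin(3*z)/3 + z**2*cos(3*z)/3 - 14*z*sin(3*z)/9 - 8*z*cos(3*z)/9 - 10*sin(3*z)/27 - 14*cos(3*z)/27 + C

Use integration by parts with u = z**3 - 4*z**2 - 4*z - 2, dv = cos(3*z) dz, so v = sin(3*z)/3.
Apply parts 3 times (tabular method): alternate signs, differentiate u down to 0, integrate dv up.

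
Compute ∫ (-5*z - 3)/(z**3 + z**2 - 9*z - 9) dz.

Factor the denominator: (z - 3)*(z + 1)*(z + 3).
Partial-fraction decomposition: 1/(z + 3) - 1/(4*(z + 1)) - 3/(4*(z - 3)).
Integrate each term: A/(z−a) contributes A·log|z−a|.

-3*log(z - 3)/4 - log(z + 1)/4 + log(z + 3) + C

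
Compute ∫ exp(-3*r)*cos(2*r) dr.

2*exp(-3*r)*sin(2*r)/13 - 3*exp(-3*r)*cos(2*r)/13 + C

Let I denote the integral. Integrate by parts with u = cos(2*r), dv = exp(-3*r) dr, so v = -exp(-3*r)/3: I = -exp(-3*r)*cos(2*r)/3 − (2/3)·∫ exp(-3*r)*sin(2*r) dr.
Apply parts again with u = sin(2*r), dv = exp(-3*r) dr: ∫ exp(-3*r)*sin(2*r) dr = -exp(-3*r)*sin(2*r)/3 + (2/3)·I. Substituting back brings back I: I = 2*exp(-3*r)*sin(2*r)/9 - exp(-3*r)*cos(2*r)/3 − (4/9)·I.
Solving for I: (1 + 4/9)·I equals the remaining terms, so I = (9/13)·(2*exp(-3*r)*sin(2*r)/9 - exp(-3*r)*cos(2*r)/3).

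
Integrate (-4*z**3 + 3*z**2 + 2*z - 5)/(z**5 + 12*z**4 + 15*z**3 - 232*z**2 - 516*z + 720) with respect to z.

-41*log(z - 4)/540 + 2*log(z - 1)/441 + 280*log(z + 5)/27 - 10093*log(z + 6)/980 + 191/(14*z + 84) + C

Factor the denominator: (z - 4)*(z - 1)*(z + 5)*(z + 6)**2.
Partial-fraction decomposition: -10093/(980*(z + 6)) - 191/(14*(z + 6)**2) + 280/(27*(z + 5)) + 2/(441*(z - 1)) - 41/(540*(z - 4)).
Integrate each term; A/(z−a) gives A·log|z−a|; A/(z−a)² gives −A/(z−a).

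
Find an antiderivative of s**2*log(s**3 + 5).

Let u = s**3 + 5, so du = (3*s**2) ds.
The integral becomes (1/3)·∫ log(u) du; integrate by parts with u′=log(u), dv′=du.

s**3*log(s**3 + 5)/3 - s**3/3 + 5*log(s**3 + 5)/3 + C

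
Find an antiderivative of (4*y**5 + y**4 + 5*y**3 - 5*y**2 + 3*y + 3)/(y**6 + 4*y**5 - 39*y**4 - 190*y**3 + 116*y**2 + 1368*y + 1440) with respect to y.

Factor the denominator: (y - 6)*(y - 3)*(y + 2)**2*(y + 4)*(y + 5).
Partial-fraction decomposition: 12637/(792*(y + 5)) - 607/(40*(y + 4)) + 11039/(5760*(y + 2)) - 35/(48*(y + 2)**2) - 11/(40*(y - 3)) + 11107/(7040*(y - 6)).
Integrate each term; A/(y−a) gives A·log|y−a|; A/(y−a)² gives −A/(y−a).

11107*log(y - 6)/7040 - 11*log(y - 3)/40 + 11039*log(y + 2)/5760 - 607*log(y + 4)/40 + 12637*log(y + 5)/792 + 35/(48*y + 96) + C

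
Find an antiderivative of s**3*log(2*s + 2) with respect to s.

s**4*log(2*s + 2)/4 - s**4/16 + s**3/12 - s**2/8 + s/4 - log(s + 1)/4 + C

Use integration by parts with u = log(2*s + 2), dv = s**3 ds.
Then du = 2/(2*s + 2) ds and v = s**4/4.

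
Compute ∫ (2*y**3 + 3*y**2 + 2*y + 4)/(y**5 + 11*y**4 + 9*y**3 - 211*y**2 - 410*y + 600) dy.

94*log(y - 4)/1215 - 11*log(y - 1)/756 + 4549*log(y + 5)/972 - 166*log(y + 6)/35 + 181/(54*y + 270) + C

Factor the denominator: (y - 4)*(y - 1)*(y + 5)**2*(y + 6).
Partial-fraction decomposition: -166/(35*(y + 6)) + 4549/(972*(y + 5)) - 181/(54*(y + 5)**2) - 11/(756*(y - 1)) + 94/(1215*(y - 4)).
Integrate each term; A/(y−a) gives A·log|y−a|; A/(y−a)² gives −A/(y−a).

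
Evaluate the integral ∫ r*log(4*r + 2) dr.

Use integration by parts with u = log(4*r + 2), dv = r dr.
Then du = 4/(4*r + 2) dr and v = r**2/2.

r**2*log(4*r + 2)/2 - r**2/4 + r/4 - log(2*r + 1)/8 + C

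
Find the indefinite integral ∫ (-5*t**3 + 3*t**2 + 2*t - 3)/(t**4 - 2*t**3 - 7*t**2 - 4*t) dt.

3*log(t)/4 - 267*log(t - 4)/100 - 77*log(t + 1)/25 - 3/(5*t + 5) + C

Factor the denominator: t*(t - 4)*(t + 1)**2.
Partial-fraction decomposition: -77/(25*(t + 1)) + 3/(5*(t + 1)**2) - 267/(100*(t - 4)) + 3/(4*t).
Integrate each term; A/(t−a) gives A·log|t−a|; A/(t−a)² gives −A/(t−a).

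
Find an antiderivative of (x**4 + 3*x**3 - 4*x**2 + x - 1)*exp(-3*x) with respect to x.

Use integration by parts with u = x**4 + 3*x**3 - 4*x**2 + x - 1, dv = exp(-3*x) dx, so v = -exp(-3*x)/3.
Apply parts 4 times (tabular method): alternate signs, differentiate u down to 0, integrate dv up.

(-27*x**4 - 117*x**3 - 9*x**2 - 33*x + 16)*exp(-3*x)/81 + C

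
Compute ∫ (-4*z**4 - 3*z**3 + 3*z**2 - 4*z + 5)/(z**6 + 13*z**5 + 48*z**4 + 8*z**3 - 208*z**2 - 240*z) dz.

-log(z)/48 - 79*log(z - 2)/1792 + 49*log(z + 2)/64 - 45*log(z + 5)/7 + 4399*log(z + 6)/768 + 5/(32*z + 64) + C

Factor the denominator: z*(z - 2)*(z + 2)**2*(z + 5)*(z + 6).
Partial-fraction decomposition: 4399/(768*(z + 6)) - 45/(7*(z + 5)) + 49/(64*(z + 2)) - 5/(32*(z + 2)**2) - 79/(1792*(z - 2)) - 1/(48*z).
Integrate each term; A/(z−a) gives A·log|z−a|; A/(z−a)² gives −A/(z−a).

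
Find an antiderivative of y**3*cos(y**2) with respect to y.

Let u = y², du = 2y dy; rewrite as (1/2)∫ u^1·cos(1u) du.
Now integrate by parts 1 time.

y**2*sin(y**2)/2 + cos(y**2)/2 + C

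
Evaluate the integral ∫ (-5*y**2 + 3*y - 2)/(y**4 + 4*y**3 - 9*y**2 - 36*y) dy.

log(y)/18 - 19*log(y - 3)/63 - 28*log(y + 3)/9 + 47*log(y + 4)/14 + C

Factor the denominator: y*(y - 3)*(y + 3)*(y + 4).
Partial-fraction decomposition: 47/(14*(y + 4)) - 28/(9*(y + 3)) - 19/(63*(y - 3)) + 1/(18*y).
Integrate each term: A/(y−a) contributes A·log|y−a|.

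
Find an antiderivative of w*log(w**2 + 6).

w**2*log(w**2 + 6)/2 - w**2/2 + 3*log(w**2 + 6) + C

Let u = w**2 + 6, so du = (2*w) dw.
The integral becomes (1/2)·∫ log(u) du; integrate by parts with u′=log(u), dv′=du.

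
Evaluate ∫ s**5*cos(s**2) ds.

Let u = s², du = 2s ds; rewrite as (1/2)∫ u^2·cos(1u) du.
Now integrate by parts 2 times.

s**4*sin(s**2)/2 + s**2*cos(s**2) - sin(s**2) + C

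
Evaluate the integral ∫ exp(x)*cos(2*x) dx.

2*exp(x)*sin(2*x)/5 + exp(x)*cos(2*x)/5 + C

Let I denote the integral. Integrate by parts with u = cos(2*x), dv = exp(x) dx, so v = exp(x): I = exp(x)*cos(2*x) + 2·∫ exp(x)*sin(2*x) dx.
Apply parts again with u = sin(2*x), dv = exp(x) dx: ∫ exp(x)*sin(2*x) dx = exp(x)*sin(2*x) − 2·I. Substituting back brings back I: I = 2*exp(x)*sin(2*x) + exp(x)*cos(2*x) − 4·I.
Solving for I: (1 + 4)·I equals the remaining terms, so I = (1/5)·(2*exp(x)*sin(2*x) + exp(x)*cos(2*x)).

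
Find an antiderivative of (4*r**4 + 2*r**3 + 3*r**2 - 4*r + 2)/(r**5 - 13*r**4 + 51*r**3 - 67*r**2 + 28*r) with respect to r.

Factor the denominator: r*(r - 7)*(r - 4)*(r - 1)**2.
Partial-fraction decomposition: 41/(36*(r - 1)) + 7/(18*(r - 1)**2) - 593/(54*(r - 4)) + 10411/(756*(r - 7)) + 1/(14*r).
Integrate each term; A/(r−a) gives A·log|r−a|; A/(r−a)² gives −A/(r−a).

log(r)/14 + 10411*log(r - 7)/756 - 593*log(r - 4)/54 + 41*log(r - 1)/36 - 7/(18*r - 18) + C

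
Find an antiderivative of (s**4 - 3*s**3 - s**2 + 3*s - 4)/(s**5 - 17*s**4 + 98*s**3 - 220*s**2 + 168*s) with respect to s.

-log(s)/42 + 268*log(s - 7)/35 - 313*log(s - 6)/48 - 9*log(s - 2)/80 + 1/(4*s - 8) + C

Factor the denominator: s*(s - 7)*(s - 6)*(s - 2)**2.
Partial-fraction decomposition: -9/(80*(s - 2)) - 1/(4*(s - 2)**2) - 313/(48*(s - 6)) + 268/(35*(s - 7)) - 1/(42*s).
Integrate each term; A/(s−a) gives A·log|s−a|; A/(s−a)² gives −A/(s−a).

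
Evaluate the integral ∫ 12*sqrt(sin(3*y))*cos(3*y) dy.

8*sin(3*y)**(3/2)/3 + C

Let u = sin(3*y), so du = (3*cos(3*y)) dy.
Rewriting, the integral becomes 4·∫ √u du = 4·(2/3)u^(3/2).
Substituting back, u = sin(3*y).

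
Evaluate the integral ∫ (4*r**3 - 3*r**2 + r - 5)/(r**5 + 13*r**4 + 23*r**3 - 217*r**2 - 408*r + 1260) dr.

79*log(r - 3)/720 - 17*log(r - 2)/504 - 585*log(r + 5)/112 + 983*log(r + 6)/72 - 1531*log(r + 7)/180 + C

Factor the denominator: (r - 3)*(r - 2)*(r + 5)*(r + 6)*(r + 7).
Partial-fraction decomposition: -1531/(180*(r + 7)) + 983/(72*(r + 6)) - 585/(112*(r + 5)) - 17/(504*(r - 2)) + 79/(720*(r - 3)).
Integrate each term: A/(r−a) contributes A·log|r−a|.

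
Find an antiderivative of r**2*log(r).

r**3*log(r)/3 - r**3/9 + C

Use integration by parts with u = log(r), dv = r**2 dr.
Then du = 1/r dr and v = r**3/3.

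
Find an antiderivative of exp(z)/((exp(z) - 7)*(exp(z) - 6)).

Let u = e^z, du = e^z dz.
The integral becomes ∫ du/((u-7)(u-6)); decompose into partial fractions.

log(exp(z) - 7) - log(exp(z) - 6) + C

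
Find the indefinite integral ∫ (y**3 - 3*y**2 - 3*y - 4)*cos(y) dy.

y**3*sin(y) - 3*y**2*sin(y) + 3*y**2*cos(y) - 9*y*sin(y) - 6*y*cos(y) + 2*sin(y) - 9*cos(y) + C

Use integration by parts with u = y**3 - 3*y**2 - 3*y - 4, dv = cos(y) dy, so v = sin(y).
Apply parts 3 times (tabular method): alternate signs, differentiate u down to 0, integrate dv up.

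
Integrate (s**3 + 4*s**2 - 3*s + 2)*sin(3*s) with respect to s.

-s**3*cos(3*s)/3 + s**2*sin(3*s)/3 - 4*s**2*cos(3*s)/3 + 8*s*sin(3*s)/9 + 11*s*cos(3*s)/9 - 11*sin(3*s)/27 - 10*cos(3*s)/27 + C

Use integration by parts with u = s**3 + 4*s**2 - 3*s + 2, dv = sin(3*s) ds, so v = -cos(3*s)/3.
Apply parts 3 times (tabular method): alternate signs, differentiate u down to 0, integrate dv up.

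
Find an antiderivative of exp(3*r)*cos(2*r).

Let I denote the integral. Integrate by parts with u = cos(2*r), dv = exp(3*r) dr, so v = exp(3*r)/3: I = exp(3*r)*cos(2*r)/3 + (2/3)·∫ exp(3*r)*sin(2*r) dr.
Apply parts again with u = sin(2*r), dv = exp(3*r) dr: ∫ exp(3*r)*sin(2*r) dr = exp(3*r)*sin(2*r)/3 − (2/3)·I. Substituting back brings back I: I = 2*exp(3*r)*sin(2*r)/9 + exp(3*r)*cos(2*r)/3 − (4/9)·I.
Solving for I: (1 + 4/9)·I equals the remaining terms, so I = (9/13)·(2*exp(3*r)*sin(2*r)/9 + exp(3*r)*cos(2*r)/3).

2*exp(3*r)*sin(2*r)/13 + 3*exp(3*r)*cos(2*r)/13 + C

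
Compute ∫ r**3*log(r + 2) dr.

Use integration by parts with u = log(r + 2), dv = r**3 dr.
Then du = 1/(r + 2) dr and v = r**4/4.

r**4*log(r + 2)/4 - r**4/16 + r**3/6 - r**2/2 + 2*r - 4*log(r + 2) + C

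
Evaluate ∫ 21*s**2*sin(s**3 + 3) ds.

Let u = s**3 + 3, so du = (3*s**2) ds.
Rewriting, the integral becomes 7·∫ sin(u) du = 7·-cos(u).
Substituting back, u = s**3 + 3.

-7*cos(s**3 + 3) + C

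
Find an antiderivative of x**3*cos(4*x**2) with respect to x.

x**2*sin(4*x**2)/8 + cos(4*x**2)/32 + C

Let u = x², du = 2x dx; rewrite as (1/2)∫ u^1·cos(4u) du.
Now integrate by parts 1 time.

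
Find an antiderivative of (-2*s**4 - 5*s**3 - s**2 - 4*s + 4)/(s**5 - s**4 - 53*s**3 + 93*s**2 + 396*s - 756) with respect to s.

Factor the denominator: (s - 6)*(s - 3)*(s - 2)*(s + 3)*(s + 7).
Partial-fraction decomposition: -388/(585*(s + 7)) + 1/(54*(s + 3)) - 4/(9*(s - 2)) + 157/(90*(s - 3)) - 932/(351*(s - 6)).
Integrate each term: A/(s−a) contributes A·log|s−a|.

-932*log(s - 6)/351 + 157*log(s - 3)/90 - 4*log(s - 2)/9 + log(s + 3)/54 - 388*log(s + 7)/585 + C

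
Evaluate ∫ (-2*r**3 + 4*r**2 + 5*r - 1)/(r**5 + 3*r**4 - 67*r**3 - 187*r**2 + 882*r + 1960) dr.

-19*log(r - 7)/189 + 5*log(r - 4)/198 + 7*log(r + 2)/270 - log(r + 5)/2 + 423*log(r + 7)/770 + C

Factor the denominator: (r - 7)*(r - 4)*(r + 2)*(r + 5)*(r + 7).
Partial-fraction decomposition: 423/(770*(r + 7)) - 1/(2*(r + 5)) + 7/(270*(r + 2)) + 5/(198*(r - 4)) - 19/(189*(r - 7)).
Integrate each term: A/(r−a) contributes A·log|r−a|.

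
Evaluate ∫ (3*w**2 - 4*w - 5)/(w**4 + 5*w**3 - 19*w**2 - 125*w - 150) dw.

Factor the denominator: (w - 5)*(w + 2)*(w + 3)*(w + 5).
Partial-fraction decomposition: -3/(2*(w + 5)) + 17/(8*(w + 3)) - 5/(7*(w + 2)) + 5/(56*(w - 5)).
Integrate each term: A/(w−a) contributes A·log|w−a|.

5*log(w - 5)/56 - 5*log(w + 2)/7 + 17*log(w + 3)/8 - 3*log(w + 5)/2 + C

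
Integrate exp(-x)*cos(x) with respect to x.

exp(-x)*sin(x)/2 - exp(-x)*cos(x)/2 + C

Let I denote the integral. Integrate by parts with u = cos(x), dv = exp(-x) dx, so v = -exp(-x): I = -exp(-x)*cos(x) − ∫ exp(-x)*sin(x) dx.
Apply parts again with u = sin(x), dv = exp(-x) dx: ∫ exp(-x)*sin(x) dx = -exp(-x)*sin(x) + I. Substituting back brings back I: I = exp(-x)*sin(x) - exp(-x)*cos(x) − I.
Solving for I: (1 + 1)·I equals the remaining terms, so I = (1/2)·(exp(-x)*sin(x) - exp(-x)*cos(x)).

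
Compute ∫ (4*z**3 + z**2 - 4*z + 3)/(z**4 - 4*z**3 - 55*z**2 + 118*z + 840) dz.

Factor the denominator: (z - 7)*(z - 6)*(z + 4)*(z + 5).
Partial-fraction decomposition: 113/(33*(z + 5)) - 221/(110*(z + 4)) - 879/(110*(z - 6)) + 349/(33*(z - 7)).
Integrate each term: A/(z−a) contributes A·log|z−a|.

349*log(z - 7)/33 - 879*log(z - 6)/110 - 221*log(z + 4)/110 + 113*log(z + 5)/33 + C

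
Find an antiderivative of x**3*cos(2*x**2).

x**2*sin(2*x**2)/4 + cos(2*x**2)/8 + C

Let u = x², du = 2x dx; rewrite as (1/2)∫ u^1·cos(2u) du.
Now integrate by parts 1 time.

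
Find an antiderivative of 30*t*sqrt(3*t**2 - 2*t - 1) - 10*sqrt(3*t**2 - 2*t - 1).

Let u = 3*t**2 - 2*t - 1, so du = (6*t - 2) dt.
Rewriting, the integral becomes 5·∫ √u du = 5·(2/3)u^(3/2).
Substituting back, u = 3*t**2 - 2*t - 1.

10*(3*t**2 - 2*t - 1)**(3/2)/3 + C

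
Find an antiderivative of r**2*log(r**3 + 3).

r**3*log(r**3 + 3)/3 - r**3/3 + log(r**3 + 3) + C

Let u = r**3 + 3, so du = (3*r**2) dr.
The integral becomes (1/3)·∫ log(u) du; integrate by parts with u′=log(u), dv′=du.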